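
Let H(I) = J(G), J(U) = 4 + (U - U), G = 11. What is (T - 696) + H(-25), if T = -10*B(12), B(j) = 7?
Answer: -762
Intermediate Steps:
J(U) = 4 (J(U) = 4 + 0 = 4)
H(I) = 4
T = -70 (T = -10*7 = -70)
(T - 696) + H(-25) = (-70 - 696) + 4 = -766 + 4 = -762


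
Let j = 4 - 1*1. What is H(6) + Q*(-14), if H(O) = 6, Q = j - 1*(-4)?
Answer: -92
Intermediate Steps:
j = 3 (j = 4 - 1 = 3)
Q = 7 (Q = 3 - 1*(-4) = 3 + 4 = 7)
H(6) + Q*(-14) = 6 + 7*(-14) = 6 - 98 = -92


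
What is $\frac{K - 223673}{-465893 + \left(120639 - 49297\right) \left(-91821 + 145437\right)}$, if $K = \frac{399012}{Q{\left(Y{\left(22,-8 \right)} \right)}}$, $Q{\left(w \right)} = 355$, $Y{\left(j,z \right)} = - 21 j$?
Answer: $- \frac{79004903}{1357735406545} \approx -5.8189 \cdot 10^{-5}$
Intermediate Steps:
$K = \frac{399012}{355} \approx 1124.0$
$\frac{K - 223673}{-465893 + \left(120639 - 49297\right) \left(-91821 + 145437\right)} = \frac{\frac{399012}{355} - 223673}{-465893 + \left(120639 - 49297\right) \left(-91821 + 145437\right)} = - \frac{79004903}{355 \left(-465893 + 71342 \cdot 53616\right)} = - \frac{79004903}{355 \left(-465893 + 3825072672\right)} = - \frac{79004903}{355 \cdot 3824606779} = \left(- \frac{79004903}{355}\right) \frac{1}{3824606779} = - \frac{79004903}{1357735406545}$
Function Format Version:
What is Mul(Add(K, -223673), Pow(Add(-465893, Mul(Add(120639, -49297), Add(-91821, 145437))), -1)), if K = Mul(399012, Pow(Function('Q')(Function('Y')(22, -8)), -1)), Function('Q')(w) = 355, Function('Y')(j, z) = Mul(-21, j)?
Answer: Rational(-79004903, 1357735406545) ≈ -5.8189e-5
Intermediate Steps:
K = Rational(399012, 355) (K = Mul(399012, Pow(355, -1)) = Mul(399012, Rational(1, 355)) = Rational(399012, 355) ≈ 1124.0)
Mul(Add(K, -223673), Pow(Add(-465893, Mul(Add(120639, -49297), Add(-91821, 145437))), -1)) = Mul(Add(Rational(399012, 355), -223673), Pow(Add(-465893, Mul(Add(120639, -49297), Add(-91821, 145437))), -1)) = Mul(Rational(-79004903, 355), Pow(Add(-465893, Mul(71342, 53616)), -1)) = Mul(Rational(-79004903, 355), Pow(Add(-465893, 3825072672), -1)) = Mul(Rational(-79004903, 355), Pow(3824606779, -1)) = Mul(Rational(-79004903, 355), Rational(1, 3824606779)) = Rational(-79004903, 1357735406545)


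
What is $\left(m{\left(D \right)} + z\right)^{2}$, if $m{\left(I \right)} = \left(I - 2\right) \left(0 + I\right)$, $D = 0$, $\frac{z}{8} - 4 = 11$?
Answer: $14400$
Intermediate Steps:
$z = 120$ ($z = 32 + 8 \cdot 11 = 32 + 88 = 120$)
$m{\left(I \right)} = I \left(-2 + I\right)$ ($m{\left(I \right)} = \left(-2 + I\right) I = I \left(-2 + I\right)$)
$\left(m{\left(D \right)} + z\right)^{2} = \left(0 \left(-2 + 0\right) + 120\right)^{2} = \left(0 \left(-2\right) + 120\right)^{2} = \left(0 + 120\right)^{2} = 120^{2} = 14400$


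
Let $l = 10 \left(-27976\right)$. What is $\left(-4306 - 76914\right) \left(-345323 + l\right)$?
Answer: $50769241260$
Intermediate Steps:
$l = -279760$
$\left(-4306 - 76914\right) \left(-345323 + l\right) = \left(-4306 - 76914\right) \left(-345323 - 279760\right) = \left(-81220\right) \left(-625083\right) = 50769241260$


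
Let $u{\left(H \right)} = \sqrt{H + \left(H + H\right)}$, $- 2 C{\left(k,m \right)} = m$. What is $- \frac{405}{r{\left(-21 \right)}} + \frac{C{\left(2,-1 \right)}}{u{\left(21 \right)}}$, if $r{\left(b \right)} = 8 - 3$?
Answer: $-81 + \frac{\sqrt{7}}{42} \approx -80.937$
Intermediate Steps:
$C{\left(k,m \right)} = - \frac{m}{2}$
$r{\left(b \right)} = 5$
$u{\left(H \right)} = \sqrt{3} \sqrt{H}$ ($u{\left(H \right)} = \sqrt{H + 2 H} = \sqrt{3 H} = \sqrt{3} \sqrt{H}$)
$- \frac{405}{r{\left(-21 \right)}} + \frac{C{\left(2,-1 \right)}}{u{\left(21 \right)}} = - \frac{405}{5} + \frac{\left(- \frac{1}{2}\right) \left(-1\right)}{\sqrt{3} \sqrt{21}} = \left(-405\right) \frac{1}{5} + \frac{1}{2 \cdot 3 \sqrt{7}} = -81 + \frac{\frac{1}{21} \sqrt{7}}{2} = -81 + \frac{\sqrt{7}}{42}$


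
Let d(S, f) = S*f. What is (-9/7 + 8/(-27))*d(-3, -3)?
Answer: -299/21 ≈ -14.238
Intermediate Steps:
(-9/7 + 8/(-27))*d(-3, -3) = (-9/7 + 8/(-27))*(-3*(-3)) = (-9*⅐ + 8*(-1/27))*9 = (-9/7 - 8/27)*9 = -299/189*9 = -299/21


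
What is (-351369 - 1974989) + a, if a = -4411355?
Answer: -6737713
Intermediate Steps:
(-351369 - 1974989) + a = (-351369 - 1974989) - 4411355 = -2326358 - 4411355 = -6737713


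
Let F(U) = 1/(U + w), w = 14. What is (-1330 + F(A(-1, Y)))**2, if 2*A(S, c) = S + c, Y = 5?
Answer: 452795841/256 ≈ 1.7687e+6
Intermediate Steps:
A(S, c) = S/2 + c/2 (A(S, c) = (S + c)/2 = S/2 + c/2)
F(U) = 1/(14 + U) (F(U) = 1/(U + 14) = 1/(14 + U))
(-1330 + F(A(-1, Y)))**2 = (-1330 + 1/(14 + ((1/2)*(-1) + (1/2)*5)))**2 = (-1330 + 1/(14 + (-1/2 + 5/2)))**2 = (-1330 + 1/(14 + 2))**2 = (-1330 + 1/16)**2 = (-21279/16)**2 = 452795841/256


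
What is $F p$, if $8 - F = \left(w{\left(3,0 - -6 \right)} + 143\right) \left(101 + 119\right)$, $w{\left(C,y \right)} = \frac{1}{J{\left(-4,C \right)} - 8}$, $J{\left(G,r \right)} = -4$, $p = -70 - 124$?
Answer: $\frac{18294394}{3} \approx 6.0981 \cdot 10^{6}$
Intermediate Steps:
$p = -194$
$w{\left(C,y \right)} = - \frac{1}{12}$ ($w{\left(C,y \right)} = \frac{1}{-4 - 8} = \frac{1}{-12} = - \frac{1}{12}$)
$F = - \frac{94301}{3}$ ($F = 8 - \left(- \frac{1}{12} + 143\right) \left(101 + 119\right) = 8 - \frac{1715}{12} \cdot 220 = 8 - \frac{94325}{3} = - \frac{94301}{3} \approx -31434.0$)
$F p = \left(- \frac{94301}{3}\right) \left(-194\right) = \frac{18294394}{3}$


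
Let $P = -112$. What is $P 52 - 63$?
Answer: $-5887$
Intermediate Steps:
$P 52 - 63 = \left(-112\right) 52 - 63 = -5824 - 63 = -5887$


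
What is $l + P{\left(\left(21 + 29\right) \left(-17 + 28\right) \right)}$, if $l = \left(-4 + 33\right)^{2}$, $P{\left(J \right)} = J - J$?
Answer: $841$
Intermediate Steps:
$P{\left(J \right)} = 0$
$l = 841$ ($l = 29^{2} = 841$)
$l + P{\left(\left(21 + 29\right) \left(-17 + 28\right) \right)} = 841 + 0 = 841$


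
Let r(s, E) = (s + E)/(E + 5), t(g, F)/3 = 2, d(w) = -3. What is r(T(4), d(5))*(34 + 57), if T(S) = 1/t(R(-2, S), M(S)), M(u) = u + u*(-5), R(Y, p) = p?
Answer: -1547/12 ≈ -128.92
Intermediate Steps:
M(u) = -4*u (M(u) = u - 5*u = -4*u)
t(g, F) = 6 (t(g, F) = 3*2 = 6)
T(S) = ⅙ (T(S) = 1/6 = ⅙)
r(s, E) = (E + s)/(5 + E)
r(T(4), d(5))*(34 + 57) = ((-3 + ⅙)/(5 - 3))*(34 + 57) = (-17/6/2)*91 = ((½)*(-17/6))*91 = -17/12*91 = -1547/12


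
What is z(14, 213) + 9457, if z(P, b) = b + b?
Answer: 9883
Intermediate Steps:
z(P, b) = 2*b
z(14, 213) + 9457 = 2*213 + 9457 = 426 + 9457 = 9883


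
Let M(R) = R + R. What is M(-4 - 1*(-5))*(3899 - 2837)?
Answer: 2124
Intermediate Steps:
M(R) = 2*R
M(-4 - 1*(-5))*(3899 - 2837) = (2*(-4 - 1*(-5)))*(3899 - 2837) = (2*(-4 + 5))*1062 = (2*1)*1062 = 2*1062 = 2124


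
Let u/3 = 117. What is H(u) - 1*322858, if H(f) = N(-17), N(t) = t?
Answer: -322875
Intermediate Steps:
u = 351 (u = 3*117 = 351)
H(f) = -17
H(u) - 1*322858 = -17 - 1*322858 = -17 - 322858 = -322875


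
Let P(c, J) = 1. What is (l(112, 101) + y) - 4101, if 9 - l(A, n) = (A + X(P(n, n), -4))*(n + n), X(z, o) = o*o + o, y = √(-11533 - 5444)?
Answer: -29140 + I*√16977 ≈ -29140.0 + 130.3*I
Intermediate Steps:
y = I*√16977 (y = √(-16977) = I*√16977 ≈ 130.3*I)
X(z, o) = o + o² (X(z, o) = o² + o = o + o²)
l(A, n) = 9 - 2*n*(12 + A) (l(A, n) = 9 - (A - 4*(1 - 4))*(n + n) = 9 - (A - 4*(-3))*2*n = 9 - (A + 12)*2*n = 9 - (12 + A)*2*n = 9 - 2*n*(12 + A))
(l(112, 101) + y) - 4101 = ((9 - 24*101 - 2*112*101) + I*√16977) - 4101 = ((9 - 2424 - 22624) + I*√16977) - 4101 = (-25039 + I*√16977) - 4101 = -29140 + I*√16977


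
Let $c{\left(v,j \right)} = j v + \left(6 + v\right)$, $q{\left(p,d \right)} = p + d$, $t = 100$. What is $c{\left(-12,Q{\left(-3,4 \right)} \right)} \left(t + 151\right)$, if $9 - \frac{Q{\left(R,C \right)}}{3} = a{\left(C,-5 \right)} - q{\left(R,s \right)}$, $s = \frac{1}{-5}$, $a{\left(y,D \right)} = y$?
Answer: $- \frac{88854}{5} \approx -17771.0$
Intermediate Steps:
$s = - \frac{1}{5} \approx -0.2$
$q{\left(p,d \right)} = d + p$
$Q{\left(R,C \right)} = \frac{132}{5} - 3 C + 3 R$ ($Q{\left(R,C \right)} = 27 - 3 \left(C - \left(- \frac{1}{5} + R\right)\right) = 27 - 3 \left(\frac{1}{5} + C - R\right) = 27 - \left(\frac{3}{5} - 3 R + 3 C\right) = \frac{132}{5} - 3 C + 3 R$)
$c{\left(v,j \right)} = 6 + v + j v$
$c{\left(-12,Q{\left(-3,4 \right)} \right)} \left(t + 151\right) = \left(6 - 12 + \left(\frac{132}{5} - 12 + 3 \left(-3\right)\right) \left(-12\right)\right) \left(100 + 151\right) = \left(6 - 12 + \left(\frac{132}{5} - 12 - 9\right) \left(-12\right)\right) 251 = \left(6 - 12 + \frac{27}{5} \left(-12\right)\right) 251 = \left(6 - 12 - \frac{324}{5}\right) 251 = \left(- \frac{354}{5}\right) 251 = - \frac{88854}{5}$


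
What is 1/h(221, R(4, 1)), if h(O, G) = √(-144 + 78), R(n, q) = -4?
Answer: -I*√66/66 ≈ -0.12309*I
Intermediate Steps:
h(O, G) = I*√66 (h(O, G) = √(-66) = I*√66)
1/h(221, R(4, 1)) = 1/(I*√66) = -I*√66/66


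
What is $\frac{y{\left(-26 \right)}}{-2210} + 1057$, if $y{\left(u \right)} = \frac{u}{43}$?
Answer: $\frac{3863336}{3655} \approx 1057.0$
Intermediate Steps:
$y{\left(u \right)} = \frac{u}{43}$ ($y{\left(u \right)} = u \frac{1}{43} = \frac{u}{43}$)
$\frac{y{\left(-26 \right)}}{-2210} + 1057 = \frac{\frac{1}{43} \left(-26\right)}{-2210} + 1057 = \left(- \frac{26}{43}\right) \left(- \frac{1}{2210}\right) + 1057 = \frac{1}{3655} + 1057 = \frac{3863336}{3655}$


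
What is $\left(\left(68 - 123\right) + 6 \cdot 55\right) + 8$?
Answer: $283$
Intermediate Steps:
$\left(\left(68 - 123\right) + 6 \cdot 55\right) + 8 = \left(\left(68 - 123\right) + 330\right) + 8 = \left(-55 + 330\right) + 8 = 275 + 8 = 283$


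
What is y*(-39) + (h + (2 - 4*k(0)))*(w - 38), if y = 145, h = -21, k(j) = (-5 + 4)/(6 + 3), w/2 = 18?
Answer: -50561/9 ≈ -5617.9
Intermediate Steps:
w = 36 (w = 2*18 = 36)
k(j) = -⅑ (k(j) = -1/9 = -1*⅑ = -⅑)
y*(-39) + (h + (2 - 4*k(0)))*(w - 38) = 145*(-39) + (-21 + (2 - 4*(-⅑)))*(36 - 38) = -5655 + (-21 + (2 + 4/9))*(-2) = -5655 + (-21 + 22/9)*(-2) = -5655 - 167/9*(-2) = -5655 + 334/9 = -50561/9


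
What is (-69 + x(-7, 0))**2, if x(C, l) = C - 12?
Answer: 7744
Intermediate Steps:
x(C, l) = -12 + C
(-69 + x(-7, 0))**2 = (-69 + (-12 - 7))**2 = (-69 - 19)**2 = (-88)**2 = 7744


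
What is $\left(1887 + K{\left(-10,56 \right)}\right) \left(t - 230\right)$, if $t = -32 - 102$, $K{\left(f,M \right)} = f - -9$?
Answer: $-686504$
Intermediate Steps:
$K{\left(f,M \right)} = 9 + f$ ($K{\left(f,M \right)} = f + 9 = 9 + f$)
$t = -134$ ($t = -32 - 102 = -134$)
$\left(1887 + K{\left(-10,56 \right)}\right) \left(t - 230\right) = \left(1887 + \left(9 - 10\right)\right) \left(-134 - 230\right) = \left(1887 - 1\right) \left(-364\right) = 1886 \left(-364\right) = -686504$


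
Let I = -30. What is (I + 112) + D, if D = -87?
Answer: -5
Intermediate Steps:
(I + 112) + D = (-30 + 112) - 87 = 82 - 87 = -5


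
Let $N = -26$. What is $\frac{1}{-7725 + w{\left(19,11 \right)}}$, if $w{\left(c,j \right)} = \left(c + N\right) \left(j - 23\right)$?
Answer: $- \frac{1}{7641} \approx -0.00013087$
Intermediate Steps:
$w{\left(c,j \right)} = \left(-26 + c\right) \left(-23 + j\right)$ ($w{\left(c,j \right)} = \left(c - 26\right) \left(j - 23\right) = \left(-26 + c\right) \left(-23 + j\right)$)
$\frac{1}{-7725 + w{\left(19,11 \right)}} = \frac{1}{-7725 + \left(598 - 286 - 437 + 19 \cdot 11\right)} = \frac{1}{-7725 + \left(598 - 286 - 437 + 209\right)} = \frac{1}{-7725 + 84} = \frac{1}{-7641} = - \frac{1}{7641}$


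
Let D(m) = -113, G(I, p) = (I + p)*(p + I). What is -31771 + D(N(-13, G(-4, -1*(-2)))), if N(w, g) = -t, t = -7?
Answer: -31884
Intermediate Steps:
G(I, p) = (I + p)**2 (G(I, p) = (I + p)*(I + p) = (I + p)**2)
N(w, g) = 7 (N(w, g) = -1*(-7) = 7)
-31771 + D(N(-13, G(-4, -1*(-2)))) = -31771 - 113 = -31884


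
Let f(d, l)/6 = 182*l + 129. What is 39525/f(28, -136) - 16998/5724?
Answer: -38020717/11745171 ≈ -3.2371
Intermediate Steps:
f(d, l) = 774 + 1092*l (f(d, l) = 6*(182*l + 129) = 6*(129 + 182*l) = 774 + 1092*l)
39525/f(28, -136) - 16998/5724 = 39525/(774 + 1092*(-136)) - 16998/5724 = 39525/(774 - 148512) - 16998*1/5724 = 39525/(-147738) - 2833/954 = 39525*(-1/147738) - 2833/954 = -13175/49246 - 2833/954 = -38020717/11745171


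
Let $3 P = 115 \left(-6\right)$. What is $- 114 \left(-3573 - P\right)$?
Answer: $381102$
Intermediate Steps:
$P = -230$ ($P = \frac{115 \left(-6\right)}{3} = \frac{1}{3} \left(-690\right) = -230$)
$- 114 \left(-3573 - P\right) = - 114 \left(-3573 - -230\right) = - 114 \left(-3573 + 230\right) = \left(-114\right) \left(-3343\right) = 381102$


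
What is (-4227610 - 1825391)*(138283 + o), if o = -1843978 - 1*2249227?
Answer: 23939146820922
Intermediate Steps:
o = -4093205 (o = -1843978 - 2249227 = -4093205)
(-4227610 - 1825391)*(138283 + o) = (-4227610 - 1825391)*(138283 - 4093205) = -6053001*(-3954922) = 23939146820922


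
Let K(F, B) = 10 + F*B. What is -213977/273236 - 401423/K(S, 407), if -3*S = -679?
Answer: -388189249675/75517785388 ≈ -5.1404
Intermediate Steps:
S = 679/3 (S = -⅓*(-679) = 679/3 ≈ 226.33)
K(F, B) = 10 + B*F
-213977/273236 - 401423/K(S, 407) = -213977/273236 - 401423/(10 + 407*(679/3)) = -213977*1/273236 - 401423/(10 + 276353/3) = -213977/273236 - 401423/276383/3 = -213977/273236 - 401423*3/276383 = -213977/273236 - 1204269/276383 = -388189249675/75517785388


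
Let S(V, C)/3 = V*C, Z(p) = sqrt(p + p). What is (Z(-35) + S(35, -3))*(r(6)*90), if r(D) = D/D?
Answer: -28350 + 90*I*sqrt(70) ≈ -28350.0 + 752.99*I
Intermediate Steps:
r(D) = 1
Z(p) = sqrt(2)*sqrt(p) (Z(p) = sqrt(2*p) = sqrt(2)*sqrt(p))
S(V, C) = 3*C*V (S(V, C) = 3*(V*C) = 3*(C*V) = 3*C*V)
(Z(-35) + S(35, -3))*(r(6)*90) = (sqrt(2)*sqrt(-35) + 3*(-3)*35)*(1*90) = (sqrt(2)*(I*sqrt(35)) - 315)*90 = (I*sqrt(70) - 315)*90 = (-315 + I*sqrt(70))*90 = -28350 + 90*I*sqrt(70)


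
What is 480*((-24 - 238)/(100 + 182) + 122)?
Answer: 2731360/47 ≈ 58114.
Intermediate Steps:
480*((-24 - 238)/(100 + 182) + 122) = 480*(-262/282 + 122) = 480*(-262*1/282 + 122) = 480*(-131/141 + 122) = 480*(17071/141) = 2731360/47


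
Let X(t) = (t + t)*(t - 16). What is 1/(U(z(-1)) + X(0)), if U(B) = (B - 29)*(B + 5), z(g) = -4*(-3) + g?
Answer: -1/288 ≈ -0.0034722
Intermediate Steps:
X(t) = 2*t*(-16 + t) (X(t) = (2*t)*(-16 + t) = 2*t*(-16 + t))
z(g) = 12 + g
U(B) = (-29 + B)*(5 + B)
1/(U(z(-1)) + X(0)) = 1/((-145 + (12 - 1)² - 24*(12 - 1)) + 2*0*(-16 + 0)) = 1/((-145 + 11² - 24*11) + 2*0*(-16)) = 1/((-145 + 121 - 264) + 0) = 1/(-288 + 0) = 1/(-288) = -1/288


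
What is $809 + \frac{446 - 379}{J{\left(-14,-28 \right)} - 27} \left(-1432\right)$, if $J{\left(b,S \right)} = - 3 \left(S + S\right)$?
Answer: $\frac{18125}{141} \approx 128.55$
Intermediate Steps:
$J{\left(b,S \right)} = - 6 S$ ($J{\left(b,S \right)} = - 3 \cdot 2 S = - 6 S$)
$809 + \frac{446 - 379}{J{\left(-14,-28 \right)} - 27} \left(-1432\right) = 809 + \frac{446 - 379}{\left(-6\right) \left(-28\right) - 27} \left(-1432\right) = 809 + \frac{67}{168 - 27} \left(-1432\right) = 809 + \frac{67}{141} \left(-1432\right) = 809 - \frac{95944}{141} = \frac{18125}{141}$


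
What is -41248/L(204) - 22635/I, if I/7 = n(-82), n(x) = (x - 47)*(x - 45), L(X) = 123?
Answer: -1577715331/4701921 ≈ -335.55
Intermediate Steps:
n(x) = (-47 + x)*(-45 + x)
I = 114681 (I = 7*(2115 + (-82)² - 92*(-82)) = 7*(2115 + 6724 + 7544) = 7*16383 = 114681)
-41248/L(204) - 22635/I = -41248/123 - 22635/114681 = -41248*1/123 - 22635*1/114681 = -41248/123 - 7545/38227 = -1577715331/4701921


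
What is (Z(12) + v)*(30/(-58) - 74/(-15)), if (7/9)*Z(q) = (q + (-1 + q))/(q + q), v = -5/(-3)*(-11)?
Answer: -5519033/73080 ≈ -75.520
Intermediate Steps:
v = -55/3 (v = -5*(-⅓)*(-11) = (5/3)*(-11) = -55/3 ≈ -18.333)
Z(q) = 9*(-1 + 2*q)/(14*q) (Z(q) = 9*((q + (-1 + q))/(q + q))/7 = 9*((-1 + 2*q)/((2*q)))/7 = 9*((-1 + 2*q)*(1/(2*q)))/7 = 9*((-1 + 2*q)/(2*q))/7 = 9*(-1 + 2*q)/(14*q))
(Z(12) + v)*(30/(-58) - 74/(-15)) = ((9/14)*(-1 + 2*12)/12 - 55/3)*(30/(-58) - 74/(-15)) = ((9/14)*(1/12)*(-1 + 24) - 55/3)*(30*(-1/58) - 74*(-1/15)) = ((9/14)*(1/12)*23 - 55/3)*(-15/29 + 74/15) = (69/56 - 55/3)*(1921/435) = -2873/168*1921/435 = -5519033/73080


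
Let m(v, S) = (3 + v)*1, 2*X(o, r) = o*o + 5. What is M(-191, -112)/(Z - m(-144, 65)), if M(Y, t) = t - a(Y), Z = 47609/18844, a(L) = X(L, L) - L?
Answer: -349480824/2704613 ≈ -129.22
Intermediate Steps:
X(o, r) = 5/2 + o²/2 (X(o, r) = (o*o + 5)/2 = (o² + 5)/2 = (5 + o²)/2 = 5/2 + o²/2)
m(v, S) = 3 + v
a(L) = 5/2 + L²/2 - L (a(L) = (5/2 + L²/2) - L = 5/2 + L²/2 - L)
Z = 47609/18844 (Z = 47609*(1/18844) = 47609/18844 ≈ 2.5265)
M(Y, t) = -5/2 + Y + t - Y²/2 (M(Y, t) = t - (5/2 + Y²/2 - Y) = t + (-5/2 + Y - Y²/2) = -5/2 + Y + t - Y²/2)
M(-191, -112)/(Z - m(-144, 65)) = (-5/2 - 191 - 112 - ½*(-191)²)/(47609/18844 - (3 - 144)) = (-5/2 - 191 - 112 - ½*36481)/(47609/18844 - 1*(-141)) = (-5/2 - 191 - 112 - 36481/2)/(47609/18844 + 141) = -18546/2704613/18844 = -18546*18844/2704613 = -349480824/2704613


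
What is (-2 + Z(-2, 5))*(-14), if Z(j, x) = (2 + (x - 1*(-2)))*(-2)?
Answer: 280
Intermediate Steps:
Z(j, x) = -8 - 2*x (Z(j, x) = (2 + (x + 2))*(-2) = (2 + (2 + x))*(-2) = (4 + x)*(-2) = -8 - 2*x)
(-2 + Z(-2, 5))*(-14) = (-2 + (-8 - 2*5))*(-14) = (-2 + (-8 - 10))*(-14) = (-2 - 18)*(-14) = -20*(-14) = 280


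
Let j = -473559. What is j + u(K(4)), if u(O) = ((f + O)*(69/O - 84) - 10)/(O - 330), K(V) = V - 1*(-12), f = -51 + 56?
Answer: -2379133481/5024 ≈ -4.7355e+5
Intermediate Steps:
f = 5
K(V) = 12 + V (K(V) = V + 12 = 12 + V)
u(O) = (-10 + (-84 + 69/O)*(5 + O))/(-330 + O) (u(O) = ((5 + O)*(69/O - 84) - 10)/(O - 330) = ((5 + O)*(-84 + 69/O) - 10)/(-330 + O) = ((-84 + 69/O)*(5 + O) - 10)/(-330 + O) = (-10 + (-84 + 69/O)*(5 + O))/(-330 + O))
j + u(K(4)) = -473559 + (345 - 361*(12 + 4) - 84*(12 + 4)²)/((12 + 4)*(-330 + (12 + 4))) = -473559 + (345 - 361*16 - 84*16²)/(16*(-330 + 16)) = -473559 + (1/16)*(345 - 5776 - 84*256)/(-314) = -473559 + (1/16)*(-1/314)*(345 - 5776 - 21504) = -473559 + (1/16)*(-1/314)*(-26935) = -473559 + 26935/5024 = -2379133481/5024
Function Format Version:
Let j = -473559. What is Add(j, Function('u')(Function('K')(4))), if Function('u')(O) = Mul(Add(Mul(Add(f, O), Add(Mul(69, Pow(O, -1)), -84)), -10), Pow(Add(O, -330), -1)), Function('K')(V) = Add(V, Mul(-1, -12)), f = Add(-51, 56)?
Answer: Rational(-2379133481, 5024) ≈ -4.7355e+5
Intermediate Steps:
f = 5
Function('K')(V) = Add(12, V) (Function('K')(V) = Add(V, 12) = Add(12, V))
Function('u')(O) = Mul(Pow(Add(-330, O), -1), Add(-10, Mul(Add(-84, Mul(69, Pow(O, -1))), Add(5, O)))) (Function('u')(O) = Mul(Add(Mul(Add(5, O), Add(Mul(69, Pow(O, -1)), -84)), -10), Pow(Add(O, -330), -1)) = Mul(Add(Mul(Add(5, O), Add(-84, Mul(69, Pow(O, -1)))), -10), Pow(Add(-330, O), -1)) = Mul(Add(Mul(Add(-84, Mul(69, Pow(O, -1))), Add(5, O)), -10), Pow(Add(-330, O), -1)) = Mul(Add(-10, Mul(Add(-84, Mul(69, Pow(O, -1))), Add(5, O))), Pow(Add(-330, O), -1)) = Mul(Pow(Add(-330, O), -1), Add(-10, Mul(Add(-84, Mul(69, Pow(O, -1))), Add(5, O)))))
Add(j, Function('u')(Function('K')(4))) = Add(-473559, Mul(Pow(Add(12, 4), -1), Pow(Add(-330, Add(12, 4)), -1), Add(345, Mul(-361, Add(12, 4)), Mul(-84, Pow(Add(12, 4), 2))))) = Add(-473559, Mul(Pow(16, -1), Pow(Add(-330, 16), -1), Add(345, Mul(-361, 16), Mul(-84, Pow(16, 2))))) = Add(-473559, Mul(Rational(1, 16), Pow(-314, -1), Add(345, -5776, Mul(-84, 256)))) = Add(-473559, Mul(Rational(1, 16), Rational(-1, 314), Add(345, -5776, -21504))) = Add(-473559, Mul(Rational(1, 16), Rational(-1, 314), -26935)) = Add(-473559, Rational(26935, 5024)) = Rational(-2379133481, 5024)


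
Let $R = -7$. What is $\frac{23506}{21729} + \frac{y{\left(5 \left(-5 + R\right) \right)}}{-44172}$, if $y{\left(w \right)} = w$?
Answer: $\frac{28878077}{26661483} \approx 1.0831$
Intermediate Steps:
$\frac{23506}{21729} + \frac{y{\left(5 \left(-5 + R\right) \right)}}{-44172} = \frac{23506}{21729} + \frac{5 \left(-5 - 7\right)}{-44172} = 23506 \cdot \frac{1}{21729} + 5 \left(-12\right) \left(- \frac{1}{44172}\right) = \frac{23506}{21729} - - \frac{5}{3681} = \frac{23506}{21729} + \frac{5}{3681} = \frac{28878077}{26661483}$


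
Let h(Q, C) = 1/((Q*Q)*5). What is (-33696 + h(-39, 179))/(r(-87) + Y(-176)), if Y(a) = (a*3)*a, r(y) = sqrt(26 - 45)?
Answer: -1133978607872/3127325638515 + 36608297*I*sqrt(19)/9381976915545 ≈ -0.3626 + 1.7008e-5*I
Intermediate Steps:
r(y) = I*sqrt(19) (r(y) = sqrt(-19) = I*sqrt(19))
Y(a) = 3*a**2 (Y(a) = (3*a)*a = 3*a**2)
h(Q, C) = 1/(5*Q**2) (h(Q, C) = 1/(Q**2*5) = 1/(5*Q**2))
(-33696 + h(-39, 179))/(r(-87) + Y(-176)) = (-33696 + (1/5)/(-39)**2)/(I*sqrt(19) + 3*(-176)**2) = (-33696 + (1/5)*(1/1521))/(I*sqrt(19) + 3*30976) = (-33696 + 1/7605)/(I*sqrt(19) + 92928) = -256258079/(7605*(92928 + I*sqrt(19)))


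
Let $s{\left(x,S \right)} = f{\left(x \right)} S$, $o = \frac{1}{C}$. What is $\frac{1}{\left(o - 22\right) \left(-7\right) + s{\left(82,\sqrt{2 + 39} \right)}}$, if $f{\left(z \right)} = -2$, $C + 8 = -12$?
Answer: $\frac{61740}{9463969} + \frac{800 \sqrt{41}}{9463969} \approx 0.007065$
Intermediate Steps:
$C = -20$ ($C = -8 - 12 = -20$)
$o = - \frac{1}{20}$ ($o = \frac{1}{-20} = - \frac{1}{20} \approx -0.05$)
$s{\left(x,S \right)} = - 2 S$
$\frac{1}{\left(o - 22\right) \left(-7\right) + s{\left(82,\sqrt{2 + 39} \right)}} = \frac{1}{\left(- \frac{1}{20} - 22\right) \left(-7\right) - 2 \sqrt{2 + 39}} = \frac{1}{\left(- \frac{441}{20}\right) \left(-7\right) - 2 \sqrt{41}} = \frac{1}{\frac{3087}{20} - 2 \sqrt{41}}$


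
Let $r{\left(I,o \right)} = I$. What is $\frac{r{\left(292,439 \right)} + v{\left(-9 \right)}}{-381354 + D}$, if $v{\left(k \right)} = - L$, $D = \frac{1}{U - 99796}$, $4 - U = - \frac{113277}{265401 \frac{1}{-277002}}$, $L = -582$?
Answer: $- \frac{5619125863956}{2451803346394565} \approx -0.0022918$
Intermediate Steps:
$U = - \frac{3486321550}{29489}$ ($U = 4 - - \frac{113277}{265401 \frac{1}{-277002}} = 4 - - \frac{113277}{265401 \left(- \frac{1}{277002}\right)} = 4 - - \frac{113277}{- \frac{29489}{30778}} = 4 - \left(-113277\right) \left(- \frac{30778}{29489}\right) = 4 - \frac{3486439506}{29489} = - \frac{3486321550}{29489} \approx -1.1822 \cdot 10^{5}$)
$D = - \frac{29489}{6429205794}$ ($D = \frac{1}{- \frac{3486321550}{29489} - 99796} = \frac{1}{- \frac{6429205794}{29489}} = - \frac{29489}{6429205794} \approx -4.5867 \cdot 10^{-6}$)
$v{\left(k \right)} = 582$ ($v{\left(k \right)} = \left(-1\right) \left(-582\right) = 582$)
$\frac{r{\left(292,439 \right)} + v{\left(-9 \right)}}{-381354 + D} = \frac{292 + 582}{-381354 - \frac{29489}{6429205794}} = \frac{874}{- \frac{2451803346394565}{6429205794}} = 874 \left(- \frac{6429205794}{2451803346394565}\right) = - \frac{5619125863956}{2451803346394565}$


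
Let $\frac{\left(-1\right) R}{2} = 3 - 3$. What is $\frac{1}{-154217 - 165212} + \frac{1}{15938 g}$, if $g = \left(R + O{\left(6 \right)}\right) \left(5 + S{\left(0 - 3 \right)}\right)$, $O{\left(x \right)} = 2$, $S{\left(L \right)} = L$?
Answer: $\frac{255677}{20364237608} \approx 1.2555 \cdot 10^{-5}$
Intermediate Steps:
$R = 0$ ($R = - 2 \left(3 - 3\right) = \left(-2\right) 0 = 0$)
$g = 4$ ($g = \left(0 + 2\right) \left(5 + \left(0 - 3\right)\right) = 2 \left(5 + \left(0 - 3\right)\right) = 2 \left(5 - 3\right) = 2 \cdot 2 = 4$)
$\frac{1}{-154217 - 165212} + \frac{1}{15938 g} = \frac{1}{-154217 - 165212} + \frac{1}{15938 \cdot 4} = \frac{1}{-319429} + \frac{1}{63752} = - \frac{1}{319429} + \frac{1}{63752} = \frac{255677}{20364237608}$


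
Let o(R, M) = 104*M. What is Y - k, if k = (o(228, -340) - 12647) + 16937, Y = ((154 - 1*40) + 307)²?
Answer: 208311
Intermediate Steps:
Y = 177241 (Y = ((154 - 40) + 307)² = (114 + 307)² = 421² = 177241)
k = -31070 (k = (104*(-340) - 12647) + 16937 = (-35360 - 12647) + 16937 = -48007 + 16937 = -31070)
Y - k = 177241 - 1*(-31070) = 177241 + 31070 = 208311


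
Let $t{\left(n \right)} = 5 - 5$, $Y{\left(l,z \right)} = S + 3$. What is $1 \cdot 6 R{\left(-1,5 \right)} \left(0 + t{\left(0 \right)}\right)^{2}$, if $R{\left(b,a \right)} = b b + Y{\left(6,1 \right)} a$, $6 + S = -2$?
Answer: $0$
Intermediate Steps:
$S = -8$ ($S = -6 - 2 = -8$)
$Y{\left(l,z \right)} = -5$ ($Y{\left(l,z \right)} = -8 + 3 = -5$)
$t{\left(n \right)} = 0$
$R{\left(b,a \right)} = b^{2} - 5 a$ ($R{\left(b,a \right)} = b b - 5 a = b^{2} - 5 a$)
$1 \cdot 6 R{\left(-1,5 \right)} \left(0 + t{\left(0 \right)}\right)^{2} = 1 \cdot 6 \left(\left(-1\right)^{2} - 25\right) \left(0 + 0\right)^{2} = 6 \left(1 - 25\right) 0^{2} = 6 \left(-24\right) 0 = \left(-144\right) 0 = 0$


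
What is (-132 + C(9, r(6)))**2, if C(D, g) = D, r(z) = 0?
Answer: 15129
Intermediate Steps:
(-132 + C(9, r(6)))**2 = (-132 + 9)**2 = (-123)**2 = 15129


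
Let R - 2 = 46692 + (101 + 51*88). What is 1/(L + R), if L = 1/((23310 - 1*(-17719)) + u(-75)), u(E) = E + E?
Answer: 40879/2096397758 ≈ 1.9500e-5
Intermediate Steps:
u(E) = 2*E
R = 51283 (R = 2 + (46692 + (101 + 51*88)) = 2 + (46692 + (101 + 4488)) = 2 + (46692 + 4589) = 2 + 51281 = 51283)
L = 1/40879 (L = 1/((23310 - 1*(-17719)) + 2*(-75)) = 1/((23310 + 17719) - 150) = 1/(41029 - 150) = 1/40879 ≈ 2.4462e-5)
1/(L + R) = 1/(1/40879 + 51283) = 1/(2096397758/40879) = 40879/2096397758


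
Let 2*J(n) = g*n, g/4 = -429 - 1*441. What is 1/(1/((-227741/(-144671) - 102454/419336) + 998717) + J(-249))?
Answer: 30294002482889147/13125179515766884708448 ≈ 2.3081e-6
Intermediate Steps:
g = -3480 (g = 4*(-429 - 1*441) = 4*(-429 - 441) = 4*(-870) = -3480)
J(n) = -1740*n (J(n) = (-3480*n)/2 = -1740*n)
1/(1/((-227741/(-144671) - 102454/419336) + 998717) + J(-249)) = 1/(1/((-227741/(-144671) - 102454/419336) + 998717) - 1740*(-249)) = 1/(1/((-227741*(-1/144671) - 102454*1/419336) + 998717) + 433260) = 1/(1/((227741/144671 - 51227/209668) + 998717) + 433260) = 1/(1/(40338938671/30332879228 + 998717) + 433260) = 1/(1/(30294002482889147/30332879228) + 433260) = 1/(30332879228/30294002482889147 + 433260) = 1/(13125179515766884708448/30294002482889147) = 30294002482889147/13125179515766884708448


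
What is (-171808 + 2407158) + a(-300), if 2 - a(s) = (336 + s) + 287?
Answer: 2235029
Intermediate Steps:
a(s) = -621 - s (a(s) = 2 - ((336 + s) + 287) = 2 - (623 + s) = 2 + (-623 - s) = -621 - s)
(-171808 + 2407158) + a(-300) = (-171808 + 2407158) + (-621 - 1*(-300)) = 2235350 + (-621 + 300) = 2235350 - 321 = 2235029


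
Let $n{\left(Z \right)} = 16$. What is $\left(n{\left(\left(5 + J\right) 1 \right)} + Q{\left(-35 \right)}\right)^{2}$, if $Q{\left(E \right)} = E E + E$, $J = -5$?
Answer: $1454436$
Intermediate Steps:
$Q{\left(E \right)} = E + E^{2}$ ($Q{\left(E \right)} = E^{2} + E = E + E^{2}$)
$\left(n{\left(\left(5 + J\right) 1 \right)} + Q{\left(-35 \right)}\right)^{2} = \left(16 - 35 \left(1 - 35\right)\right)^{2} = \left(16 - -1190\right)^{2} = \left(16 + 1190\right)^{2} = 1206^{2} = 1454436$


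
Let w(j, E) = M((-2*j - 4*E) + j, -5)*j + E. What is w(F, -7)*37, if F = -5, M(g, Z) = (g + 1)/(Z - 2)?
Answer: 4477/7 ≈ 639.57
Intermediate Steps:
M(g, Z) = (1 + g)/(-2 + Z)
w(j, E) = E + j*(-⅐ + j/7 + 4*E/7) (w(j, E) = ((1 + ((-2*j - 4*E) + j))/(-2 - 5))*j + E = ((1 + ((-4*E - 2*j) + j))/(-7))*j + E = (-(1 + (-j - 4*E))/7)*j + E = (-(1 - j - 4*E)/7)*j + E = (-⅐ + j/7 + 4*E/7)*j + E = j*(-⅐ + j/7 + 4*E/7) + E = E + j*(-⅐ + j/7 + 4*E/7))
w(F, -7)*37 = (-7 + (⅐)*(-5)*(-1 - 5 + 4*(-7)))*37 = (-7 + (⅐)*(-5)*(-1 - 5 - 28))*37 = (-7 + (⅐)*(-5)*(-34))*37 = (-7 + 170/7)*37 = (121/7)*37 = 4477/7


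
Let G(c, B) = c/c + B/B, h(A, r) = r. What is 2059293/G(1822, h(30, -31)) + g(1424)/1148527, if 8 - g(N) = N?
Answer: 2365153608579/2297054 ≈ 1.0296e+6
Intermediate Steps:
g(N) = 8 - N
G(c, B) = 2 (G(c, B) = 1 + 1 = 2)
2059293/G(1822, h(30, -31)) + g(1424)/1148527 = 2059293/2 + (8 - 1*1424)/1148527 = 2059293*(½) + (8 - 1424)*(1/1148527) = 2059293/2 - 1416*1/1148527 = 2059293/2 - 1416/1148527 = 2365153608579/2297054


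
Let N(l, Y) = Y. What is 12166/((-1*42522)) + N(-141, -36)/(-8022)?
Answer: -8005405/28425957 ≈ -0.28162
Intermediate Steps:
12166/((-1*42522)) + N(-141, -36)/(-8022) = 12166/((-1*42522)) - 36/(-8022) = 12166/(-42522) - 36*(-1/8022) = 12166*(-1/42522) + 6/1337 = -6083/21261 + 6/1337 = -8005405/28425957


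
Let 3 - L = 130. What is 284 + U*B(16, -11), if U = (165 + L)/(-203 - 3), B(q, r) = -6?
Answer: 29366/103 ≈ 285.11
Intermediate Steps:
L = -127 (L = 3 - 1*130 = 3 - 130 = -127)
U = -19/103 (U = (165 - 127)/(-203 - 3) = 38/(-206) = 38*(-1/206) = -19/103 ≈ -0.18447)
284 + U*B(16, -11) = 284 - 19/103*(-6) = 284 + 114/103 = 29366/103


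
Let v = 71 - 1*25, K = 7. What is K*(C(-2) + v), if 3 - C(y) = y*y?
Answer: 315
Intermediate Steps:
C(y) = 3 - y² (C(y) = 3 - y*y = 3 - y²)
v = 46 (v = 71 - 25 = 46)
K*(C(-2) + v) = 7*((3 - 1*(-2)²) + 46) = 7*((3 - 1*4) + 46) = 7*((3 - 4) + 46) = 7*(-1 + 46) = 7*45 = 315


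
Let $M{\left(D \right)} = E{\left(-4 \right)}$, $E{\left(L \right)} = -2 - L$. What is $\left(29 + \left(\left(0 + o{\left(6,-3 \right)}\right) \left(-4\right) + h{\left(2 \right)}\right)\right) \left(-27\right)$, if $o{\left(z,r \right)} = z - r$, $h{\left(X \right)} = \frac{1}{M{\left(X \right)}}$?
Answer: $\frac{351}{2} \approx 175.5$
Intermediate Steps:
$M{\left(D \right)} = 2$ ($M{\left(D \right)} = -2 - -4 = -2 + 4 = 2$)
$h{\left(X \right)} = \frac{1}{2}$
$\left(29 + \left(\left(0 + o{\left(6,-3 \right)}\right) \left(-4\right) + h{\left(2 \right)}\right)\right) \left(-27\right) = \left(29 + \left(\left(0 + \left(6 - -3\right)\right) \left(-4\right) + \frac{1}{2}\right)\right) \left(-27\right) = \left(29 + \left(\left(0 + \left(6 + 3\right)\right) \left(-4\right) + \frac{1}{2}\right)\right) \left(-27\right) = \left(29 + \left(\left(0 + 9\right) \left(-4\right) + \frac{1}{2}\right)\right) \left(-27\right) = \left(29 + \left(9 \left(-4\right) + \frac{1}{2}\right)\right) \left(-27\right) = \left(29 + \left(-36 + \frac{1}{2}\right)\right) \left(-27\right) = \left(29 - \frac{71}{2}\right) \left(-27\right) = \left(- \frac{13}{2}\right) \left(-27\right) = \frac{351}{2}$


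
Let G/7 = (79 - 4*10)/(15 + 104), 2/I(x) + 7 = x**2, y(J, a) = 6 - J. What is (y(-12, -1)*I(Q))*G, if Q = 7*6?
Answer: 1404/29869 ≈ 0.047005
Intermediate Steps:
Q = 42
I(x) = 2/(-7 + x**2)
G = 39/17 (G = 7*((79 - 4*10)/(15 + 104)) = 7*((79 - 40)/119) = 7*(39*(1/119)) = 7*(39/119) = 39/17 ≈ 2.2941)
(y(-12, -1)*I(Q))*G = ((6 - 1*(-12))*(2/(-7 + 42**2)))*(39/17) = ((6 + 12)*(2/(-7 + 1764)))*(39/17) = (18*(2/1757))*(39/17) = (36/1757)*(39/17) = 1404/29869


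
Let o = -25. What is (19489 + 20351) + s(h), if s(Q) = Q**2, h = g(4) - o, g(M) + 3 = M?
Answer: 40516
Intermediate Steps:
g(M) = -3 + M
h = 26 (h = (-3 + 4) - 1*(-25) = 1 + 25 = 26)
(19489 + 20351) + s(h) = (19489 + 20351) + 26**2 = 39840 + 676 = 40516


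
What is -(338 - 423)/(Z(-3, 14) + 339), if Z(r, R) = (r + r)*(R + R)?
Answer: 85/171 ≈ 0.49708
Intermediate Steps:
Z(r, R) = 4*R*r (Z(r, R) = (2*r)*(2*R) = 4*R*r)
-(338 - 423)/(Z(-3, 14) + 339) = -(338 - 423)/(4*14*(-3) + 339) = -(-85)/(-168 + 339) = -(-85)/171 = -1*(-85/171) = 85/171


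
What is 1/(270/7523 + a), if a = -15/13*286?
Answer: -7523/2482320 ≈ -0.0030306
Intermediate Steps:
a = -330 (a = -15*1/13*286 = -15/13*286 = -330)
1/(270/7523 + a) = 1/(270/7523 - 330) = 1/(-2482320/7523) = -7523/2482320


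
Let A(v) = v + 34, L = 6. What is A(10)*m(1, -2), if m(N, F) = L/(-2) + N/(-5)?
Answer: -704/5 ≈ -140.80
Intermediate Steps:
m(N, F) = -3 - N/5 (m(N, F) = 6/(-2) + N/(-5) = 6*(-½) + N*(-⅕) = -3 - N/5)
A(v) = 34 + v
A(10)*m(1, -2) = (34 + 10)*(-3 - ⅕*1) = 44*(-3 - ⅕) = 44*(-16/5) = -704/5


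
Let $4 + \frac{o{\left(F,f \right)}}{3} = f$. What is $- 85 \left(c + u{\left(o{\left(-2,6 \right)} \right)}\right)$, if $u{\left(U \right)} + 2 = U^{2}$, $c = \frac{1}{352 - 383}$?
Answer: $- \frac{89505}{31} \approx -2887.3$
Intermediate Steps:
$o{\left(F,f \right)} = -12 + 3 f$
$c = - \frac{1}{31}$ ($c = \frac{1}{-31} = - \frac{1}{31} \approx -0.032258$)
$u{\left(U \right)} = -2 + U^{2}$
$- 85 \left(c + u{\left(o{\left(-2,6 \right)} \right)}\right) = - 85 \left(- \frac{1}{31} - \left(2 - \left(-12 + 3 \cdot 6\right)^{2}\right)\right) = - 85 \left(- \frac{1}{31} - \left(2 - \left(-12 + 18\right)^{2}\right)\right) = - 85 \left(- \frac{1}{31} - \left(2 - 6^{2}\right)\right) = - 85 \left(- \frac{1}{31} + \left(-2 + 36\right)\right) = - 85 \left(- \frac{1}{31} + 34\right) = \left(-85\right) \frac{1053}{31} = - \frac{89505}{31}$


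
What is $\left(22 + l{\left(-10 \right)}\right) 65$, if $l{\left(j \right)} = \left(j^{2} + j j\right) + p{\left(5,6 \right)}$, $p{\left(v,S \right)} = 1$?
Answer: $14495$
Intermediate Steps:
$l{\left(j \right)} = 1 + 2 j^{2}$ ($l{\left(j \right)} = \left(j^{2} + j j\right) + 1 = \left(j^{2} + j^{2}\right) + 1 = 2 j^{2} + 1 = 1 + 2 j^{2}$)
$\left(22 + l{\left(-10 \right)}\right) 65 = \left(22 + \left(1 + 2 \left(-10\right)^{2}\right)\right) 65 = \left(22 + \left(1 + 2 \cdot 100\right)\right) 65 = \left(22 + \left(1 + 200\right)\right) 65 = \left(22 + 201\right) 65 = 223 \cdot 65 = 14495$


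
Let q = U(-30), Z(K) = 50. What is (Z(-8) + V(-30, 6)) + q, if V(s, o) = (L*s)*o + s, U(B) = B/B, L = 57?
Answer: -10239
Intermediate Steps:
U(B) = 1
V(s, o) = s + 57*o*s (V(s, o) = (57*s)*o + s = 57*o*s + s = s + 57*o*s)
q = 1
(Z(-8) + V(-30, 6)) + q = (50 - 30*(1 + 57*6)) + 1 = (50 - 30*(1 + 342)) + 1 = (50 - 30*343) + 1 = (50 - 10290) + 1 = -10240 + 1 = -10239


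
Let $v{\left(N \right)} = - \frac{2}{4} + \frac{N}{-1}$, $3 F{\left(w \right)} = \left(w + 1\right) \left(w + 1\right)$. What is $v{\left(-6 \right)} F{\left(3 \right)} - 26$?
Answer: $\frac{10}{3} \approx 3.3333$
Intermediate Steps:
$F{\left(w \right)} = \frac{\left(1 + w\right)^{2}}{3}$ ($F{\left(w \right)} = \frac{\left(w + 1\right) \left(w + 1\right)}{3} = \frac{\left(1 + w\right) \left(1 + w\right)}{3} = \frac{\left(1 + w\right)^{2}}{3}$)
$v{\left(N \right)} = - \frac{1}{2} - N$ ($v{\left(N \right)} = \left(-2\right) \frac{1}{4} + N \left(-1\right) = - \frac{1}{2} - N$)
$v{\left(-6 \right)} F{\left(3 \right)} - 26 = \left(- \frac{1}{2} - -6\right) \frac{\left(1 + 3\right)^{2}}{3} - 26 = \left(- \frac{1}{2} + 6\right) \frac{4^{2}}{3} - 26 = \frac{11 \cdot \frac{1}{3} \cdot 16}{2} - 26 = \frac{11}{2} \cdot \frac{16}{3} - 26 = \frac{88}{3} - 26 = \frac{10}{3}$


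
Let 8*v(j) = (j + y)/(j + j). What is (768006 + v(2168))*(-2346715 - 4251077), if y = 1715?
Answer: -5492784726143991/1084 ≈ -5.0671e+12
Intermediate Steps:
v(j) = (1715 + j)/(16*j) (v(j) = ((j + 1715)/(j + j))/8 = ((1715 + j)/((2*j)))/8 = ((1715 + j)*(1/(2*j)))/8 = ((1715 + j)/(2*j))/8 = (1715 + j)/(16*j))
(768006 + v(2168))*(-2346715 - 4251077) = (768006 + (1/16)*(1715 + 2168)/2168)*(-2346715 - 4251077) = (768006 + (1/16)*(1/2168)*3883)*(-6597792) = (768006 + 3883/34688)*(-6597792) = (26640596011/34688)*(-6597792) = -5492784726143991/1084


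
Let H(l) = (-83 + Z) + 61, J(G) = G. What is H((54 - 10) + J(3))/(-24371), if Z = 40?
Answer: -18/24371 ≈ -0.00073858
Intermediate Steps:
H(l) = 18 (H(l) = (-83 + 40) + 61 = -43 + 61 = 18)
H((54 - 10) + J(3))/(-24371) = 18/(-24371) = 18*(-1/24371) = -18/24371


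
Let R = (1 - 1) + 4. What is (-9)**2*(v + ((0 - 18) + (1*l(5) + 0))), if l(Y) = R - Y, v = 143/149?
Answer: -217728/149 ≈ -1461.3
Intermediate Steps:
v = 143/149 (v = 143*(1/149) = 143/149 ≈ 0.95973)
R = 4 (R = 0 + 4 = 4)
l(Y) = 4 - Y
(-9)**2*(v + ((0 - 18) + (1*l(5) + 0))) = (-9)**2*(143/149 + ((0 - 18) + (1*(4 - 1*5) + 0))) = 81*(143/149 + (-18 + (1*(4 - 5) + 0))) = 81*(143/149 + (-18 + (1*(-1) + 0))) = 81*(143/149 + (-18 + (-1 + 0))) = 81*(143/149 + (-18 - 1)) = 81*(143/149 - 19) = 81*(-2688/149) = -217728/149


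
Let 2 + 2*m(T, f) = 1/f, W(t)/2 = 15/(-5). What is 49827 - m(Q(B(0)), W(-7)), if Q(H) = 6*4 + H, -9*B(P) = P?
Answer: 597937/12 ≈ 49828.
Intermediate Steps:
B(P) = -P/9
W(t) = -6 (W(t) = 2*(15/(-5)) = 2*(15*(-1/5)) = 2*(-3) = -6)
Q(H) = 24 + H
m(T, f) = -1 + 1/(2*f)
49827 - m(Q(B(0)), W(-7)) = 49827 - (1/2 - 1*(-6))/(-6) = 49827 - (-1)*(1/2 + 6)/6 = 49827 - (-1)*13/(6*2) = 49827 - 1*(-13/12) = 49827 + 13/12 = 597937/12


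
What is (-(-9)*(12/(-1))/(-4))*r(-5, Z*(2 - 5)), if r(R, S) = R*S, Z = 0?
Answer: 0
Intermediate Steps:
(-(-9)*(12/(-1))/(-4))*r(-5, Z*(2 - 5)) = (-(-9)*(12/(-1))/(-4))*(-0*(2 - 5)) = (-(-9)*(12*(-1))*(-¼))*(-0*(-3)) = (-(-9)*(-12*(-¼)))*(-5*0) = -(-9)*3*0 = -9*(-3)*0 = 27*0 = 0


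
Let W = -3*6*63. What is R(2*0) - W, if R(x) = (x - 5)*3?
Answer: 1119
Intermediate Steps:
W = -1134 (W = -18*63 = -1134)
R(x) = -15 + 3*x (R(x) = (-5 + x)*3 = -15 + 3*x)
R(2*0) - W = (-15 + 3*(2*0)) - 1*(-1134) = (-15 + 3*0) + 1134 = (-15 + 0) + 1134 = -15 + 1134 = 1119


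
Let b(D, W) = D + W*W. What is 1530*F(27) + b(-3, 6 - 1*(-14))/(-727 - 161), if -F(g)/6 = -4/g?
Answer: 1207283/888 ≈ 1359.6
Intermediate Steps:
F(g) = 24/g (F(g) = -(-24)/g = 24/g)
b(D, W) = D + W**2
1530*F(27) + b(-3, 6 - 1*(-14))/(-727 - 161) = 1530*(24/27) + (-3 + (6 - 1*(-14))**2)/(-727 - 161) = 1530*(24*(1/27)) + (-3 + (6 + 14)**2)/(-888) = 1530*(8/9) + (-3 + 20**2)*(-1/888) = 1360 + (-3 + 400)*(-1/888) = 1360 + 397*(-1/888) = 1360 - 397/888 = 1207283/888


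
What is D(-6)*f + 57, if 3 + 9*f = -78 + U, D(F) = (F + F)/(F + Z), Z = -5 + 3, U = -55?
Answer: 103/3 ≈ 34.333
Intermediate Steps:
Z = -2
D(F) = 2*F/(-2 + F) (D(F) = (F + F)/(F - 2) = (2*F)/(-2 + F) = 2*F/(-2 + F))
f = -136/9 (f = -⅓ + (-78 - 55)/9 = -⅓ + (⅑)*(-133) = -⅓ - 133/9 = -136/9 ≈ -15.111)
D(-6)*f + 57 = (2*(-6)/(-2 - 6))*(-136/9) + 57 = (2*(-6)/(-8))*(-136/9) + 57 = (2*(-6)*(-⅛))*(-136/9) + 57 = (3/2)*(-136/9) + 57 = -68/3 + 57 = 103/3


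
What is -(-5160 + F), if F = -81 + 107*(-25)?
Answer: 7916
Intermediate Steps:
F = -2756 (F = -81 - 2675 = -2756)
-(-5160 + F) = -(-5160 - 2756) = -1*(-7916) = 7916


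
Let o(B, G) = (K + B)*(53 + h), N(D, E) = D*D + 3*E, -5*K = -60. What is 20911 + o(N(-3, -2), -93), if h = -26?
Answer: 21316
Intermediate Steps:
K = 12 (K = -⅕*(-60) = 12)
N(D, E) = D² + 3*E
o(B, G) = 324 + 27*B (o(B, G) = (12 + B)*(53 - 26) = (12 + B)*27 = 324 + 27*B)
20911 + o(N(-3, -2), -93) = 20911 + (324 + 27*((-3)² + 3*(-2))) = 20911 + (324 + 27*(9 - 6)) = 20911 + (324 + 27*3) = 20911 + (324 + 81) = 20911 + 405 = 21316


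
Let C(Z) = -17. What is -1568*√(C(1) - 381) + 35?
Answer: 35 - 1568*I*√398 ≈ 35.0 - 31282.0*I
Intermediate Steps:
-1568*√(C(1) - 381) + 35 = -1568*√(-17 - 381) + 35 = -1568*I*√398 + 35 = 35 - 1568*I*√398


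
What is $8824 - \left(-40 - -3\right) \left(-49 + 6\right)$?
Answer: $7233$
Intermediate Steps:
$8824 - \left(-40 - -3\right) \left(-49 + 6\right) = 8824 - \left(-40 + 3\right) \left(-43\right) = 8824 - \left(-37\right) \left(-43\right) = 8824 - 1591 = 7233$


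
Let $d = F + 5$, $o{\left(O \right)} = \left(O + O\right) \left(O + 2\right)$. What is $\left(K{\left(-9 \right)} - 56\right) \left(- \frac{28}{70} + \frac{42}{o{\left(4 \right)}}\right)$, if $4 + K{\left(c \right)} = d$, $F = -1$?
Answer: $- \frac{133}{5} \approx -26.6$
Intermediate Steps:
$o{\left(O \right)} = 2 O \left(2 + O\right)$
$d = 4$ ($d = -1 + 5 = 4$)
$K{\left(c \right)} = 0$ ($K{\left(c \right)} = -4 + 4 = 0$)
$\left(K{\left(-9 \right)} - 56\right) \left(- \frac{28}{70} + \frac{42}{o{\left(4 \right)}}\right) = \left(0 - 56\right) \left(- \frac{28}{70} + \frac{42}{2 \cdot 4 \left(2 + 4\right)}\right) = - 56 \left(\left(-28\right) \frac{1}{70} + \frac{42}{2 \cdot 4 \cdot 6}\right) = - 56 \left(- \frac{2}{5} + \frac{42}{48}\right) = - 56 \left(- \frac{2}{5} + 42 \cdot \frac{1}{48}\right) = - 56 \left(- \frac{2}{5} + \frac{7}{8}\right) = \left(-56\right) \frac{19}{40} = - \frac{133}{5}$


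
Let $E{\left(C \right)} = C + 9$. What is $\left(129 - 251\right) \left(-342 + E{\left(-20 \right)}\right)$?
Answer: $43066$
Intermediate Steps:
$E{\left(C \right)} = 9 + C$
$\left(129 - 251\right) \left(-342 + E{\left(-20 \right)}\right) = \left(129 - 251\right) \left(-342 + \left(9 - 20\right)\right) = - 122 \left(-342 - 11\right) = \left(-122\right) \left(-353\right) = 43066$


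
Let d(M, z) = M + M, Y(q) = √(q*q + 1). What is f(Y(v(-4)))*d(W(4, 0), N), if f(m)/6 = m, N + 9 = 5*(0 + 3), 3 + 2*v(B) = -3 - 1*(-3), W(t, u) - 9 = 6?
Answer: 90*√13 ≈ 324.50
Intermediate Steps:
W(t, u) = 15 (W(t, u) = 9 + 6 = 15)
v(B) = -3/2 (v(B) = -3/2 + (-3 - 1*(-3))/2 = -3/2 + (-3 + 3)/2 = -3/2 + (½)*0 = -3/2 + 0 = -3/2)
Y(q) = √(1 + q²) (Y(q) = √(q² + 1) = √(1 + q²))
N = 6 (N = -9 + 5*(0 + 3) = -9 + 5*3 = -9 + 15 = 6)
d(M, z) = 2*M
f(m) = 6*m
f(Y(v(-4)))*d(W(4, 0), N) = (6*√(1 + (-3/2)²))*(2*15) = (6*√(1 + 9/4))*30 = (6*√(13/4))*30 = (6*(√13/2))*30 = (3*√13)*30 = 90*√13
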